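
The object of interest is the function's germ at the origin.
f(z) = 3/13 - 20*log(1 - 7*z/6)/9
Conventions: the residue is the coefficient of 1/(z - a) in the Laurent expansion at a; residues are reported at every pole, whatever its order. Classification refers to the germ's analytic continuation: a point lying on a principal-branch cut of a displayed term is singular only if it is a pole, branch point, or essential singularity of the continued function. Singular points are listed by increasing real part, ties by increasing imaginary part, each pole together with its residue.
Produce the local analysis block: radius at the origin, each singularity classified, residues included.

Radius of convergence at 0: 6/7.
At 6/7: a logarithmic branch point.

Branch term (-20/9)*log(1 - z/(6/7)): its argument vanishes at z = 6/7, a logarithmic branch point, modulus 6/7.
The radius of convergence is the smallest modulus among the singular points: 6/7.


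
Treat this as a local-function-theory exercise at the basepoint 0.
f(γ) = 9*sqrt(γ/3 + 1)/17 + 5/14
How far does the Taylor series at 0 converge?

Branch term (9/17)*sqrt(1 - γ/(-3)): its argument vanishes at γ = -3, a square-root branch point, modulus 3.
The radius of convergence is the smallest modulus among the singular points: 3.

The radius of convergence is 3.


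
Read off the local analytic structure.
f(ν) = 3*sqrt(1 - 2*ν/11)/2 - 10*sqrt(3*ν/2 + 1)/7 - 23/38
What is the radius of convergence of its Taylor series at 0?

The radius of convergence is 2/3.

Branch term (3/2)*sqrt(1 - ν/(11/2)): its argument vanishes at ν = 11/2, a square-root branch point, modulus 11/2.
Branch term (-10/7)*sqrt(1 - ν/(-2/3)): its argument vanishes at ν = -2/3, a square-root branch point, modulus 2/3.
The radius of convergence is the smallest modulus among the singular points: 2/3.


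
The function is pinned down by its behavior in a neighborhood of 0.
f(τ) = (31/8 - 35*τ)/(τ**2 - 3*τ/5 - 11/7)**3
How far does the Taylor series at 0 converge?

Denominator factor (τ**2 - 3*τ/5 - 11/7)^3: discriminant 1163/175, real irrational roots 3/10 + (1/70)*sqrt(8141) and 3/10 - (1/70)*sqrt(8141); poles of order 3, moduli 3/10 + (1/70)*sqrt(8141) and -3/10 + (1/70)*sqrt(8141).
The radius of convergence is the smallest modulus among the singular points: -3/10 + (1/70)*sqrt(8141).

The radius of convergence is -3/10 + (1/70)*sqrt(8141).


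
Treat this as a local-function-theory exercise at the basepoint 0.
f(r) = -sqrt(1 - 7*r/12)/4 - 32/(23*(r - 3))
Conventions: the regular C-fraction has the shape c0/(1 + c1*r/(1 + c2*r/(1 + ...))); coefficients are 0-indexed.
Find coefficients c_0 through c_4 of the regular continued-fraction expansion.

Taylor coefficients (expand at 0): a_0 = 59/276, a_1 = 1507/6624, a_2 = 19765/317952, a_3 = 154739/7630848, a_4 = 5022649/732561408.
c0 = a_0 = 59/276. Peel one level at a time: if S = 1 + c*r/S' with S'(0) = 1, then c is the r-coefficient of S and S' = c*r/(S - 1).
S_1 = c0/f = 1 + (-1507/1416)*r + (375107/445568)*r^2 + ...; c1 = -1507/1416.
S_2 = c1*r/(S_1 - 1) = 1 + (1125321/1422608)*r + (-25242707/1744165632)*r^2 + ...; c2 = 1125321/1422608.
S_3 = c2*r/(S_2 - 1) = 1 + (64753031/3539183472)*r + (14591157427/5515433462016)*r^2 + ...; c3 = 64753031/3539183472.
S_4 = c3*r/(S_3 - 1) = 1 + (-53241826253/368213642352)*r + ...; c4 = -53241826253/368213642352.

The regular C-fraction coefficients are [59/276, -1507/1416, 1125321/1422608, 64753031/3539183472, -53241826253/368213642352].


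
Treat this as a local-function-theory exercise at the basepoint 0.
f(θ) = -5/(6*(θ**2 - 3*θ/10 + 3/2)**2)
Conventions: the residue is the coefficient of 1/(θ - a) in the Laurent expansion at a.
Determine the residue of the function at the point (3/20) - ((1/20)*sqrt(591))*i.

The factor θ**2 - 3*θ/10 + 3/2 splits as (θ - a)(θ - a') with a = (3/20) - ((1/20)*sqrt(591))*i, a' = (3/20) + ((1/20)*sqrt(591))*i. At the order-2 pole a set g(θ) = (θ - a)^2*f(θ) = [-5/6] / (θ - a')^2.
Order-2 pole: residue = g'(a); g'((3/20) - ((1/20)*sqrt(591))*i) = -((5000/1047843)*sqrt(591))*i, so the residue is -((5000/1047843)*sqrt(591))*i.

The residue is -((5000/1047843)*sqrt(591))*i.


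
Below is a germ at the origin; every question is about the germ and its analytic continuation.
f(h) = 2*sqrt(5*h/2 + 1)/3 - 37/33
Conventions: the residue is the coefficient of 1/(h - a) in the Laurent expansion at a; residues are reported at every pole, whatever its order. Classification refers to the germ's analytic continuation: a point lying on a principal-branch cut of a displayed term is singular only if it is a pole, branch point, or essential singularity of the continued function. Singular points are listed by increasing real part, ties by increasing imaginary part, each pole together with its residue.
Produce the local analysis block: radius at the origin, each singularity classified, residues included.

Branch term (2/3)*sqrt(1 - h/(-2/5)): its argument vanishes at h = -2/5, a square-root branch point, modulus 2/5.
The radius of convergence is the smallest modulus among the singular points: 2/5.

Radius of convergence at 0: 2/5.
At -2/5: an algebraic (square-root) branch point.


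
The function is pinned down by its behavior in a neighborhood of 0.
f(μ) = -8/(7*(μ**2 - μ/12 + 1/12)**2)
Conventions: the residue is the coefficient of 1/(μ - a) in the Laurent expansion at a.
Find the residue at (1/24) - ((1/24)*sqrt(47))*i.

The factor μ**2 - μ/12 + 1/12 splits as (μ - a)(μ - a') with a = (1/24) - ((1/24)*sqrt(47))*i, a' = (1/24) + ((1/24)*sqrt(47))*i. At the order-2 pole a set g(μ) = (μ - a)^2*f(μ) = [-8/7] / (μ - a')^2.
Order-2 pole: residue = g'(a); g'((1/24) - ((1/24)*sqrt(47))*i) = -((27648/15463)*sqrt(47))*i, so the residue is -((27648/15463)*sqrt(47))*i.

The residue is -((27648/15463)*sqrt(47))*i.


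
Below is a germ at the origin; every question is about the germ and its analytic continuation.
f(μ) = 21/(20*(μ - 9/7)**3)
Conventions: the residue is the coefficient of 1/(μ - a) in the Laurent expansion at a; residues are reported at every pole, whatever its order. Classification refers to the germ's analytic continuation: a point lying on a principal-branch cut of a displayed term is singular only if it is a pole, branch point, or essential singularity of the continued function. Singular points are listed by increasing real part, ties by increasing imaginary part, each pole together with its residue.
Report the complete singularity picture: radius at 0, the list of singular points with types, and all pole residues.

Radius of convergence at 0: 9/7.
At 9/7: a pole of order 3; residue 0.

Denominator factor (μ - 9/7)^3: pole of order 3 at 9/7, modulus 9/7.
The radius of convergence is the smallest modulus among the singular points: 9/7.
At the order-3 pole 9/7 set g(μ) = (μ - (9/7))^3*f(μ) = 21/20.
Order-3 pole: residue = g''(a)/2; g''(9/7) = 0, so the residue is 0.


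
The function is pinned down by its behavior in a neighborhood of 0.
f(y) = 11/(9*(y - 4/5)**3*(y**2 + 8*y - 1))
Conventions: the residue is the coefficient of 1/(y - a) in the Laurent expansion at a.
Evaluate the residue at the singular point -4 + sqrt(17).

The residue is -14801875/61973118 - (3393500/58530167)*sqrt(17).

The factor y**2 + 8*y - 1 splits as (y - a)(y - a') with a = -4 + sqrt(17), a' = -4 - sqrt(17). At the order-1 pole a set g(y) = (y - a)*f(y) = [11/(9*(y - 4/5)**3)] / (y - a').
Simple pole: residue = g(a) at a = -4 + sqrt(17), which is -14801875/61973118 - (3393500/58530167)*sqrt(17).


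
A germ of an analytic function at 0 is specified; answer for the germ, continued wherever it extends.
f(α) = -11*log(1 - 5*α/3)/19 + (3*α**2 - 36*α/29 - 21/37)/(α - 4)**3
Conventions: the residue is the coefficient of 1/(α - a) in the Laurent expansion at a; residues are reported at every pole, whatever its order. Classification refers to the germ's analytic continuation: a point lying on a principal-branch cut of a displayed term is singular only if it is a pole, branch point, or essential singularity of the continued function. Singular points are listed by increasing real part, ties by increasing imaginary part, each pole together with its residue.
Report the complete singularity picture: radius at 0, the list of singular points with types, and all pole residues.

Radius of convergence at 0: 3/5.
At 3/5: a logarithmic branch point.
At 4: a pole of order 3; residue 3.

Denominator factor (α - 4)^3: pole of order 3 at 4, modulus 4.
Branch term (-11/19)*log(1 - α/(3/5)): its argument vanishes at α = 3/5, a logarithmic branch point, modulus 3/5.
The radius of convergence is the smallest modulus among the singular points: 3/5.
The branch term is analytic at 4 and contributes nothing to the residue; only the rational part matters.
At the order-3 pole 4 set g(α) = (α - (4))^3*(rational part) = 3*α**2 - 36*α/29 - 21/37.
Order-3 pole: residue = g''(a)/2; g''(4) = 6, so the residue is 3.
List the singular points by increasing real part (a conjugate pair: the negative imaginary part first).


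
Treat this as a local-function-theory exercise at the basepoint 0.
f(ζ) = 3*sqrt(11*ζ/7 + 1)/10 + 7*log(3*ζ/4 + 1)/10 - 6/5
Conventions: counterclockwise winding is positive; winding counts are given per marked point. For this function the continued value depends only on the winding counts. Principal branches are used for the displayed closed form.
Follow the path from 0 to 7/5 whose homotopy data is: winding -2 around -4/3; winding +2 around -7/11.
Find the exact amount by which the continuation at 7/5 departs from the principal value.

The rational part is single-valued and drops out of the difference; each branch term changes only by its own monodromy.
(3/10)*sqrt(1 - ζ/(-7/11)): winding +2 is even, the square root returns to the same sheet, contribution 0.
(7/10)*log(1 - ζ/(-4/3)): each positive loop around -4/3 adds 2*pi*i to the log, so winding -2 contributes (7/10)*(-2)*2*pi*i = -(14/5)*pi*i.
Summing the contributions at ζ = 7/5 gives -(14/5)*pi*i.

Continued minus principal equals -(14/5)*pi*i.


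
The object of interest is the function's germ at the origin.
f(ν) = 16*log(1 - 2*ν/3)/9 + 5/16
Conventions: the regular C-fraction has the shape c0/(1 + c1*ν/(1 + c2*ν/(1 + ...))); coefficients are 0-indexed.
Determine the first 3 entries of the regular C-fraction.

The regular C-fraction coefficients are [5/16, 512/135, -557/135].

Taylor coefficients (expand at 0): a_0 = 5/16, a_1 = -32/27, a_2 = -32/81.
c0 = a_0 = 5/16. Peel one level at a time: if S = 1 + c*ν/S' with S'(0) = 1, then c is the ν-coefficient of S and S' = c*ν/(S - 1).
S_1 = c0/f = 1 + (512/135)*ν + (285184/18225)*ν^2 + ...; c1 = 512/135.
S_2 = c1*ν/(S_1 - 1) = 1 + (-557/135)*ν + ...; c2 = -557/135.


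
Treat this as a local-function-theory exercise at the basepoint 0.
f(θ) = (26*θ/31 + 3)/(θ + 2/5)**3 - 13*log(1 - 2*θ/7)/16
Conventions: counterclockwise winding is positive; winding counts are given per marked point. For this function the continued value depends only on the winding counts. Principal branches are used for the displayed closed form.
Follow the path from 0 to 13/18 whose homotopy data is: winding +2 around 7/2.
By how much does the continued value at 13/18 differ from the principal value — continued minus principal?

The rational part is single-valued and drops out of the difference; each branch term changes only by its own monodromy.
(-13/16)*log(1 - θ/(7/2)): each positive loop around 7/2 adds 2*pi*i to the log, so winding +2 contributes (-13/16)*(2)*2*pi*i = -(13/4)*pi*i.
Summing the contributions at θ = 13/18 gives -(13/4)*pi*i.

Continued minus principal equals -(13/4)*pi*i.


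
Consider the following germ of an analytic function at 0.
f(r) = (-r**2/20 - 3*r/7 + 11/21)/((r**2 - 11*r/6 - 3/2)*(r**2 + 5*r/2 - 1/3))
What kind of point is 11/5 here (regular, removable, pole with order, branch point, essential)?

Denominator factors: r**2 - 11*r/6 - 3/2 = -52/75 at r = 11/5; r**2 + 5*r/2 - 1/3 = 1501/150 at r = 11/5 — none vanishes.
So the germ continues analytically to 11/5.

The point is a regular point.


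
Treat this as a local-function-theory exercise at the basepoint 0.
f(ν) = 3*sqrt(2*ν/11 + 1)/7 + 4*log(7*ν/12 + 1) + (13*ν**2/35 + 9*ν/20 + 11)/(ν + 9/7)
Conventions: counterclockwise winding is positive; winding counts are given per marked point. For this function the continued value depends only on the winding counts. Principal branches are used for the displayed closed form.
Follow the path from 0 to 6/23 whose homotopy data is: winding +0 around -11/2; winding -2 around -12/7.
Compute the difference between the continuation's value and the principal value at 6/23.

The rational part is single-valued and drops out of the difference; each branch term changes only by its own monodromy.
(3/7)*sqrt(1 - ν/(-11/2)): winding +0 is even, the square root returns to the same sheet, contribution 0.
(4)*log(1 - ν/(-12/7)): each positive loop around -12/7 adds 2*pi*i to the log, so winding -2 contributes (4)*(-2)*2*pi*i = -(16)*pi*i.
Summing the contributions at ν = 6/23 gives -(16)*pi*i.

Continued minus principal equals -(16)*pi*i.


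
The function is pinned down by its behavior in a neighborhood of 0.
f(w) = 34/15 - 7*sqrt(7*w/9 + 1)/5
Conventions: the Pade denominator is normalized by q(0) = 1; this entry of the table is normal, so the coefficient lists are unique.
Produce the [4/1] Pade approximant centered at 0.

The Pade approximant has numerator coefficients [13/15, -49/675, -343/1800, 2401/145800, -16807/6998400]; denominator coefficients [1, 49/90].

Taylor coefficients needed (expand at 0): a_0 = 13/15, a_1 = -49/90, a_2 = 343/3240, a_3 = -2401/58320, a_4 = 16807/839808, a_5 = -823543/75582720.
Write the denominator as Q(w) = 1 + q1*w. Requiring Q*f - P = O(w^6) with deg P <= 4 kills the coefficients of w^5..w^5 in Q*f:
  w^5: a_5 + q1*a_4 = 0, i.e. -823543/75582720 + (16807/839808)*q1 = 0.
Solving this linear system: q1 = 49/90.
The numerator is Q*f truncated at degree 4: P0 = a_0 = 13/15; P1 = a_1 + q1*a_0 = -49/675; P2 = a_2 + q1*a_1 = -343/1800; P3 = a_3 + q1*a_2 = 2401/145800; P4 = a_4 + q1*a_3 = -16807/6998400.


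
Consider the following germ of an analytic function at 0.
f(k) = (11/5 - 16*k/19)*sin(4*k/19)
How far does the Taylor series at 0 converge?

The factor sin(4*k/19) is entire and contributes no finite singular point.
The polynomial part has no poles.
No finite singular points: the Taylor series at 0 converges everywhere.

The radius of convergence is infinite.


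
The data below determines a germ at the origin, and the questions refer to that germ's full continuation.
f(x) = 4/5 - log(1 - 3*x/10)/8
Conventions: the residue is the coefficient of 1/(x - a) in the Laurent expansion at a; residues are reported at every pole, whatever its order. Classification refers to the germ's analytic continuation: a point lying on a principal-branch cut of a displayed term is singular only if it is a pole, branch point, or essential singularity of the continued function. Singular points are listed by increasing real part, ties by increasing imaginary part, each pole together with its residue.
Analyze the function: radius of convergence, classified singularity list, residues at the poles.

Branch term (-1/8)*log(1 - x/(10/3)): its argument vanishes at x = 10/3, a logarithmic branch point, modulus 10/3.
The radius of convergence is the smallest modulus among the singular points: 10/3.

Radius of convergence at 0: 10/3.
At 10/3: a logarithmic branch point.


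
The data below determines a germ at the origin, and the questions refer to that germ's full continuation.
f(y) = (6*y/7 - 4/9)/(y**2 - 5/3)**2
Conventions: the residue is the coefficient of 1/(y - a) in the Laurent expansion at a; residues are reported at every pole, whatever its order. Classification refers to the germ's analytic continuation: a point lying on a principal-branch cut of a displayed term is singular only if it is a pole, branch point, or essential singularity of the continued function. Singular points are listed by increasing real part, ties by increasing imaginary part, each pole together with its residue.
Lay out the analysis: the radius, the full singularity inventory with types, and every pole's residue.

Denominator factor (y**2 - 5/3)^2: discriminant 20/3, real irrational roots (1/3)*sqrt(15) and -(1/3)*sqrt(15); poles of order 2, moduli (1/3)*sqrt(15) and (1/3)*sqrt(15).
The radius of convergence is the smallest modulus among the singular points: (1/3)*sqrt(15).
The factor y**2 - 5/3 splits as (y - a)(y - a') with a = -(1/3)*sqrt(15), a' = (1/3)*sqrt(15). At the order-2 pole a set g(y) = (y - a)^2*f(y) = [6*y/7 - 4/9] / (y - a')^2.
Order-2 pole: residue = g'(a); g'(-(1/3)*sqrt(15)) = -(1/75)*sqrt(15), so the residue is -(1/75)*sqrt(15).
The factor y**2 - 5/3 splits as (y - a)(y - a') with a = (1/3)*sqrt(15), a' = -(1/3)*sqrt(15). At the order-2 pole a set g(y) = (y - a)^2*f(y) = [6*y/7 - 4/9] / (y - a')^2.
Order-2 pole: residue = g'(a); g'((1/3)*sqrt(15)) = (1/75)*sqrt(15), so the residue is (1/75)*sqrt(15).
List the singular points by increasing real part (a conjugate pair: the negative imaginary part first).

Radius of convergence at 0: (1/3)*sqrt(15).
At -(1/3)*sqrt(15): a pole of order 2; residue -(1/75)*sqrt(15).
At (1/3)*sqrt(15): a pole of order 2; residue (1/75)*sqrt(15).


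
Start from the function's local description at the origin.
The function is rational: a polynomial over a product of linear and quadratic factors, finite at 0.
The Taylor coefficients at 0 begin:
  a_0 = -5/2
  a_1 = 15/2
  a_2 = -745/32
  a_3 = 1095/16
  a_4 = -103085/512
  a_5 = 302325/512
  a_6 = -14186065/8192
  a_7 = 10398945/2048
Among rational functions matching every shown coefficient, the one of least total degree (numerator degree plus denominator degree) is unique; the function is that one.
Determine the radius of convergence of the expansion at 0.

The radius of convergence is -9/16 + (1/16)*sqrt(209).

No rational of total degree below 3 reproduces all 8 coefficients; solving the [0/3] Pade equations on them gives f(j) = 5/(3*(j + 4/3)*(j**2 - 9*j/8 - 1/2)), whose expansion matches every shown term.
Denominator factor (j + 4/3): pole of order 1 at -4/3, modulus 4/3.
Denominator factor (j**2 - 9*j/8 - 1/2): discriminant 209/64, real irrational roots 9/16 + (1/16)*sqrt(209) and 9/16 - (1/16)*sqrt(209); poles of order 1, moduli 9/16 + (1/16)*sqrt(209) and -9/16 + (1/16)*sqrt(209).
The radius of convergence is the smallest modulus among the singular points: -9/16 + (1/16)*sqrt(209).


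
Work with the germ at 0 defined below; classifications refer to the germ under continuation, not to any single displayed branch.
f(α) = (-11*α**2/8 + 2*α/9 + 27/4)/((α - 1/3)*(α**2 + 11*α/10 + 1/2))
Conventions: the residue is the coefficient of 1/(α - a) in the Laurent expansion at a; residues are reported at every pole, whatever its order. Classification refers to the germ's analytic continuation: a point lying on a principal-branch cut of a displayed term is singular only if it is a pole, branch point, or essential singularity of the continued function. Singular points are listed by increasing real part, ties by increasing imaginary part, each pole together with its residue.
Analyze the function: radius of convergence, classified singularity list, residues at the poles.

Denominator factor (α - 1/3): pole of order 1 at 1/3, modulus 1/3.
Denominator factor (α**2 + 11*α/10 + 1/2): discriminant -79/100, complex-conjugate roots (-11/20) + ((1/20)*sqrt(79))*i and (-11/20) - ((1/20)*sqrt(79))*i; poles of order 1, moduli (1/2)*sqrt(2) and (1/2)*sqrt(2).
The radius of convergence is the smallest modulus among the singular points: 1/3.
The factor α**2 + 11*α/10 + 1/2 splits as (α - a)(α - a') with a = (-11/20) - ((1/20)*sqrt(79))*i, a' = (-11/20) + ((1/20)*sqrt(79))*i. At the order-1 pole a set g(α) = (α - a)*f(α) = [(-11*α**2/8 + 2*α/9 + 27/4)/(α - 1/3)] / (α - a').
Simple pole: residue = g(a) at a = (-11/20) - ((1/20)*sqrt(79))*i, which is (-787/192) - ((10573/15168)*sqrt(79))*i.
The factor α**2 + 11*α/10 + 1/2 splits as (α - a)(α - a') with a = (-11/20) + ((1/20)*sqrt(79))*i, a' = (-11/20) - ((1/20)*sqrt(79))*i. At the order-1 pole a set g(α) = (α - a)*f(α) = [(-11*α**2/8 + 2*α/9 + 27/4)/(α - 1/3)] / (α - a').
Simple pole: residue = g(a) at a = (-11/20) + ((1/20)*sqrt(79))*i, which is (-787/192) + ((10573/15168)*sqrt(79))*i.
At the order-1 pole 1/3 set g(α) = (α - (1/3))*f(α) = (-11*α**2/8 + 2*α/9 + 27/4)/(α**2 + 11*α/10 + 1/2).
Simple pole: residue = g(a) at a = 1/3, which is 655/96.
List the singular points by increasing real part (a conjugate pair: the negative imaginary part first).

Radius of convergence at 0: 1/3.
At (-11/20) - ((1/20)*sqrt(79))*i: a pole of order 1; residue (-787/192) - ((10573/15168)*sqrt(79))*i.
At (-11/20) + ((1/20)*sqrt(79))*i: a pole of order 1; residue (-787/192) + ((10573/15168)*sqrt(79))*i.
At 1/3: a pole of order 1; residue 655/96.


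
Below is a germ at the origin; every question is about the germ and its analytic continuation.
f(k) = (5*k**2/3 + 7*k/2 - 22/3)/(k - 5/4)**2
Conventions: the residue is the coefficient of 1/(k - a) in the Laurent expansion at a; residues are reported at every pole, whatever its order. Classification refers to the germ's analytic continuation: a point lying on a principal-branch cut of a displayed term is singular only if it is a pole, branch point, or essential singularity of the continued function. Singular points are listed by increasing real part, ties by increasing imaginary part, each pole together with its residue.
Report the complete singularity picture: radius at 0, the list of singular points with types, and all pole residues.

Radius of convergence at 0: 5/4.
At 5/4: a pole of order 2; residue 23/3.

Denominator factor (k - 5/4)^2: pole of order 2 at 5/4, modulus 5/4.
The radius of convergence is the smallest modulus among the singular points: 5/4.
At the order-2 pole 5/4 set g(k) = (k - (5/4))^2*f(k) = 5*k**2/3 + 7*k/2 - 22/3.
Order-2 pole: residue = g'(a); g'(5/4) = 23/3, so the residue is 23/3.


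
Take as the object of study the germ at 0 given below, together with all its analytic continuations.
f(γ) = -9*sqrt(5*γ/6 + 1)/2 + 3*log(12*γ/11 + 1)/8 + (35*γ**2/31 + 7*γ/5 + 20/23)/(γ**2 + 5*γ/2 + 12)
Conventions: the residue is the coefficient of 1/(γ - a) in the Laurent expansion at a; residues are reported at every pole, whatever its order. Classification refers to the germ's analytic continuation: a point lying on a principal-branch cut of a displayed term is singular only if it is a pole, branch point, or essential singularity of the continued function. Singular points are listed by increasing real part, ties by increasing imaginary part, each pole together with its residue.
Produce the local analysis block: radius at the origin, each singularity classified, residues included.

Radius of convergence at 0: 11/12.
At (-5/4) - ((1/4)*sqrt(167))*i: a pole of order 1; residue (-441/620) - ((62177/476284)*sqrt(167))*i.
At (-5/4) + ((1/4)*sqrt(167))*i: a pole of order 1; residue (-441/620) + ((62177/476284)*sqrt(167))*i.
At -6/5: an algebraic (square-root) branch point.
At -11/12: a logarithmic branch point.

Denominator factor (γ**2 + 5*γ/2 + 12): discriminant -167/4, complex-conjugate roots (-5/4) + ((1/4)*sqrt(167))*i and (-5/4) - ((1/4)*sqrt(167))*i; poles of order 1, moduli (2)*sqrt(3) and (2)*sqrt(3).
Branch term (3/8)*log(1 - γ/(-11/12)): its argument vanishes at γ = -11/12, a logarithmic branch point, modulus 11/12.
Branch term (-9/2)*sqrt(1 - γ/(-6/5)): its argument vanishes at γ = -6/5, a square-root branch point, modulus 6/5.
The radius of convergence is the smallest modulus among the singular points: 11/12.
The branch terms are analytic at (-5/4) - ((1/4)*sqrt(167))*i and contribute nothing to the residue; only the rational part matters.
The factor γ**2 + 5*γ/2 + 12 splits as (γ - a)(γ - a') with a = (-5/4) - ((1/4)*sqrt(167))*i, a' = (-5/4) + ((1/4)*sqrt(167))*i. At the order-1 pole a set g(γ) = (γ - a)*(rational part) = [35*γ**2/31 + 7*γ/5 + 20/23] / (γ - a').
Simple pole: residue = g(a) at a = (-5/4) - ((1/4)*sqrt(167))*i, which is (-441/620) - ((62177/476284)*sqrt(167))*i.
The branch terms are analytic at (-5/4) + ((1/4)*sqrt(167))*i and contribute nothing to the residue; only the rational part matters.
The factor γ**2 + 5*γ/2 + 12 splits as (γ - a)(γ - a') with a = (-5/4) + ((1/4)*sqrt(167))*i, a' = (-5/4) - ((1/4)*sqrt(167))*i. At the order-1 pole a set g(γ) = (γ - a)*(rational part) = [35*γ**2/31 + 7*γ/5 + 20/23] / (γ - a').
Simple pole: residue = g(a) at a = (-5/4) + ((1/4)*sqrt(167))*i, which is (-441/620) + ((62177/476284)*sqrt(167))*i.
List the singular points by increasing real part (a conjugate pair: the negative imaginary part first).


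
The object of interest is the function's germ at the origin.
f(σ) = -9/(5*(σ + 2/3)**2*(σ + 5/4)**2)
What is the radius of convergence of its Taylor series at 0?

Denominator factor (σ + 2/3)^2: pole of order 2 at -2/3, modulus 2/3.
Denominator factor (σ + 5/4)^2: pole of order 2 at -5/4, modulus 5/4.
The radius of convergence is the smallest modulus among the singular points: 2/3.

The radius of convergence is 2/3.


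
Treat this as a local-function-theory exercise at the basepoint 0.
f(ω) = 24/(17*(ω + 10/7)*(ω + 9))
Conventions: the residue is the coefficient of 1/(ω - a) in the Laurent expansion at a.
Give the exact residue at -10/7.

At the order-1 pole -10/7 set g(ω) = (ω - (-10/7))*f(ω) = 24/(17*(ω + 9)).
Simple pole: residue = g(a) at a = -10/7, which is 168/901.

The residue is 168/901.


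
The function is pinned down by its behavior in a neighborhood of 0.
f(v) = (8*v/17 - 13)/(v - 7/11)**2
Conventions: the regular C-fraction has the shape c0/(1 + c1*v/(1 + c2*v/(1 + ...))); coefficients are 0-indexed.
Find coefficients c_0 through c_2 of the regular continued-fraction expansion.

Taylor coefficients (expand at 0): a_0 = -1573/49, a_1 = -581526/5831, a_2 = -9557911/40817.
c0 = a_0 = -1573/49. Peel one level at a time: if S = 1 + c*v/S' with S'(0) = 1, then c is the v-coefficient of S and S' = c*v/(S - 1).
S_1 = c0/f = 1 + (-4806/1547)*v + (5640625/2393209)*v^2 + ...; c1 = -4806/1547.
S_2 = c1*v/(S_1 - 1) = 1 + (5640625/7434882)*v + ...; c2 = 5640625/7434882.

The regular C-fraction coefficients are [-1573/49, -4806/1547, 5640625/7434882].


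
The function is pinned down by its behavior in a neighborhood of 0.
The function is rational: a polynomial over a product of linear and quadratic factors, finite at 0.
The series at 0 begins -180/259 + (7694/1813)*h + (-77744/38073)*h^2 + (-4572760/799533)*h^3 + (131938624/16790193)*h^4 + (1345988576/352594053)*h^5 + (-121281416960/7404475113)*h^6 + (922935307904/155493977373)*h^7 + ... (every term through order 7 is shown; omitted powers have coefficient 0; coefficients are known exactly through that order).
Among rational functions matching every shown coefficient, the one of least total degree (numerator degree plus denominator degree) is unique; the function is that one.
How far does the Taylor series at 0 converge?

No rational of total degree below 3 reproduces all 8 coefficients; solving the [1/2] Pade equations on them gives f(h) = (13*h/6 - 15/37)/(h**2 + 4*h/9 + 7/12), whose expansion matches every shown term.
Denominator factor (h**2 + 4*h/9 + 7/12): discriminant -173/81, complex-conjugate roots (-2/9) + ((1/18)*sqrt(173))*i and (-2/9) - ((1/18)*sqrt(173))*i; poles of order 1, moduli (1/6)*sqrt(21) and (1/6)*sqrt(21).
The radius of convergence is the smallest modulus among the singular points: (1/6)*sqrt(21).

The radius of convergence is (1/6)*sqrt(21).


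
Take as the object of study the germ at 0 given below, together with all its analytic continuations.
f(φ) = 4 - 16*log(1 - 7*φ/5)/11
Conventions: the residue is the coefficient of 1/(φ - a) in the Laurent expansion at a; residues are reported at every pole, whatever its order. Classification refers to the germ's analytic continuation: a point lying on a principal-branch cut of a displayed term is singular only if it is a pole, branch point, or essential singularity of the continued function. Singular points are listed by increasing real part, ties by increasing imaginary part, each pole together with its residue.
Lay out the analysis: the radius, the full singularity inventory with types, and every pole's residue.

Radius of convergence at 0: 5/7.
At 5/7: a logarithmic branch point.

Branch term (-16/11)*log(1 - φ/(5/7)): its argument vanishes at φ = 5/7, a logarithmic branch point, modulus 5/7.
The radius of convergence is the smallest modulus among the singular points: 5/7.


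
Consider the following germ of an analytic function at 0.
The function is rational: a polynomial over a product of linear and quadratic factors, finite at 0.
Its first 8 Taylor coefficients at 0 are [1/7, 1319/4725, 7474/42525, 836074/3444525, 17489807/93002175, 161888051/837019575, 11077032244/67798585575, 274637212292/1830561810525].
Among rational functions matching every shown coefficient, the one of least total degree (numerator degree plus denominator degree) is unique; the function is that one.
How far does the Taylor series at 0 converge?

The radius of convergence is -5/9 + (2/9)*sqrt(67).

No rational of total degree below 6 reproduces all 8 coefficients; solving the [2/4] Pade equations on them gives f(d) = (-24*d**2/25 + 39*d/25 + 9/7)/(d**2 + 10*d/9 - 3)**2, whose expansion matches every shown term.
Denominator factor (d**2 + 10*d/9 - 3)^2: discriminant 1072/81, real irrational roots -5/9 + (2/9)*sqrt(67) and -5/9 - (2/9)*sqrt(67); poles of order 2, moduli -5/9 + (2/9)*sqrt(67) and 5/9 + (2/9)*sqrt(67).
The radius of convergence is the smallest modulus among the singular points: -5/9 + (2/9)*sqrt(67).


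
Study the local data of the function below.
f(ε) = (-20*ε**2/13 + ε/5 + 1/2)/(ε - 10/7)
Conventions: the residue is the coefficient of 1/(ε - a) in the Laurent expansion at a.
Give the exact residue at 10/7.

At the order-1 pole 10/7 set g(ε) = (ε - (10/7))*f(ε) = -20*ε**2/13 + ε/5 + 1/2.
Simple pole: residue = g(a) at a = 10/7, which is -2999/1274.

The residue is -2999/1274.


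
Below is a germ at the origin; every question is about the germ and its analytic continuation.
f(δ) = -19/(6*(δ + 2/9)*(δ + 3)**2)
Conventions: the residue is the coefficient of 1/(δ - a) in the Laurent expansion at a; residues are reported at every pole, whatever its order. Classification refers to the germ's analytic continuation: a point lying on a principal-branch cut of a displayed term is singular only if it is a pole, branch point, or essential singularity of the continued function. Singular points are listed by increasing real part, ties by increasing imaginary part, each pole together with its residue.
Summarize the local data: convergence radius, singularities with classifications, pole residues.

Radius of convergence at 0: 2/9.
At -3: a pole of order 2; residue 513/1250.
At -2/9: a pole of order 1; residue -513/1250.

Denominator factor (δ + 3)^2: pole of order 2 at -3, modulus 3.
Denominator factor (δ + 2/9): pole of order 1 at -2/9, modulus 2/9.
The radius of convergence is the smallest modulus among the singular points: 2/9.
At the order-2 pole -3 set g(δ) = (δ - (-3))^2*f(δ) = -19/(6*(δ + 2/9)).
Order-2 pole: residue = g'(a); g'(-3) = 513/1250, so the residue is 513/1250.
At the order-1 pole -2/9 set g(δ) = (δ - (-2/9))*f(δ) = -19/(6*(δ + 3)**2).
Simple pole: residue = g(a) at a = -2/9, which is -513/1250.
List the singular points by increasing real part (a conjugate pair: the negative imaginary part first).


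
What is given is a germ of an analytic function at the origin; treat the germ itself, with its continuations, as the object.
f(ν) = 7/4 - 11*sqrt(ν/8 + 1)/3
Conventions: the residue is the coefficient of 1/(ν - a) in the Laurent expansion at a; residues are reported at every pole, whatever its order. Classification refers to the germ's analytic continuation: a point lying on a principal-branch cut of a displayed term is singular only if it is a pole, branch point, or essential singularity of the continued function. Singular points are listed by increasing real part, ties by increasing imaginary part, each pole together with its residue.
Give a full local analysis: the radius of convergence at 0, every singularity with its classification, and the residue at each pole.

Radius of convergence at 0: 8.
At -8: an algebraic (square-root) branch point.

Branch term (-11/3)*sqrt(1 - ν/(-8)): its argument vanishes at ν = -8, a square-root branch point, modulus 8.
The radius of convergence is the smallest modulus among the singular points: 8.


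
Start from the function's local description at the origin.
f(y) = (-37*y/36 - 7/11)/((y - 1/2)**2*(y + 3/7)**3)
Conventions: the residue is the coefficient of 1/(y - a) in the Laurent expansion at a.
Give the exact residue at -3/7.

At the order-3 pole -3/7 set g(y) = (y - (-3/7))^3*f(y) = (-37*y/36 - 7/11)/(y - 1/2)**2.
Order-3 pole: residue = g''(a)/2; g''(-3/7) = -18988480/2827539, so the residue is -9494240/2827539.

The residue is -9494240/2827539.


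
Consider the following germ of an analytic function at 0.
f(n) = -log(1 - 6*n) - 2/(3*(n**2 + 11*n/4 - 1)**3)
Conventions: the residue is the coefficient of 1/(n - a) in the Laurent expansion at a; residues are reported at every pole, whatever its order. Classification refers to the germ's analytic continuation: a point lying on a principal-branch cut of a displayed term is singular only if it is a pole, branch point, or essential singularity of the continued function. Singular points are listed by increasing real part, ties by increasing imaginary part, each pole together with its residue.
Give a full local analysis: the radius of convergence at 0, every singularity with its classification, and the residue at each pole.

Radius of convergence at 0: 1/6.
At -11/8 - (1/8)*sqrt(185): a pole of order 3; residue (4096/6331625)*sqrt(185).
At 1/6: a logarithmic branch point.
At -11/8 + (1/8)*sqrt(185): a pole of order 3; residue -(4096/6331625)*sqrt(185).

Denominator factor (n**2 + 11*n/4 - 1)^3: discriminant 185/16, real irrational roots -11/8 + (1/8)*sqrt(185) and -11/8 - (1/8)*sqrt(185); poles of order 3, moduli -11/8 + (1/8)*sqrt(185) and 11/8 + (1/8)*sqrt(185).
Branch term (-1)*log(1 - n/(1/6)): its argument vanishes at n = 1/6, a logarithmic branch point, modulus 1/6.
The radius of convergence is the smallest modulus among the singular points: 1/6.
The branch term is analytic at -11/8 - (1/8)*sqrt(185) and contributes nothing to the residue; only the rational part matters.
The factor n**2 + 11*n/4 - 1 splits as (n - a)(n - a') with a = -11/8 - (1/8)*sqrt(185), a' = -11/8 + (1/8)*sqrt(185). At the order-3 pole a set g(n) = (n - a)^3*(rational part) = [-2/3] / (n - a')^3.
Order-3 pole: residue = g''(a)/2; g''(-11/8 - (1/8)*sqrt(185)) = (8192/6331625)*sqrt(185), so the residue is (4096/6331625)*sqrt(185).
The branch term is analytic at -11/8 + (1/8)*sqrt(185) and contributes nothing to the residue; only the rational part matters.
The factor n**2 + 11*n/4 - 1 splits as (n - a)(n - a') with a = -11/8 + (1/8)*sqrt(185), a' = -11/8 - (1/8)*sqrt(185). At the order-3 pole a set g(n) = (n - a)^3*(rational part) = [-2/3] / (n - a')^3.
Order-3 pole: residue = g''(a)/2; g''(-11/8 + (1/8)*sqrt(185)) = -(8192/6331625)*sqrt(185), so the residue is -(4096/6331625)*sqrt(185).
List the singular points by increasing real part (a conjugate pair: the negative imaginary part first).


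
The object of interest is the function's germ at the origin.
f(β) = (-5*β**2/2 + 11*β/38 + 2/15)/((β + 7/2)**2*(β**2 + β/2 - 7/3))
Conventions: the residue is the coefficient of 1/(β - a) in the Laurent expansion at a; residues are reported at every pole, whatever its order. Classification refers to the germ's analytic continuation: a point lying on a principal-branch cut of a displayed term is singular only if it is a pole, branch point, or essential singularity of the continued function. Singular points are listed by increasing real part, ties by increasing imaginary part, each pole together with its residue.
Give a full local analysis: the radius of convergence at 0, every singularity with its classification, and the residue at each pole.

Denominator factor (β + 7/2)^2: pole of order 2 at -7/2, modulus 7/2.
Denominator factor (β**2 + β/2 - 7/3): discriminant 115/12, real irrational roots -1/4 + (1/12)*sqrt(345) and -1/4 - (1/12)*sqrt(345); poles of order 1, moduli -1/4 + (1/12)*sqrt(345) and 1/4 + (1/12)*sqrt(345).
The radius of convergence is the smallest modulus among the singular points: -1/4 + (1/12)*sqrt(345).
At the order-2 pole -7/2 set g(β) = (β - (-7/2))^2*f(β) = (-5*β**2/2 + 11*β/38 + 2/15)/(β**2 + β/2 - 7/3).
Order-2 pole: residue = g'(a); g'(-7/2) = -813969/912380, so the residue is -813969/912380.
The factor β**2 + β/2 - 7/3 splits as (β - a)(β - a') with a = -1/4 - (1/12)*sqrt(345), a' = -1/4 + (1/12)*sqrt(345). At the order-1 pole a set g(β) = (β - a)*f(β) = [(-5*β**2/2 + 11*β/38 + 2/15)/(β + 7/2)**2] / (β - a').
Simple pole: residue = g(a) at a = -1/4 - (1/12)*sqrt(345), which is 813969/1824760 + (5626521/209847400)*sqrt(345).
The factor β**2 + β/2 - 7/3 splits as (β - a)(β - a') with a = -1/4 + (1/12)*sqrt(345), a' = -1/4 - (1/12)*sqrt(345). At the order-1 pole a set g(β) = (β - a)*f(β) = [(-5*β**2/2 + 11*β/38 + 2/15)/(β + 7/2)**2] / (β - a').
Simple pole: residue = g(a) at a = -1/4 + (1/12)*sqrt(345), which is 813969/1824760 - (5626521/209847400)*sqrt(345).
List the singular points by increasing real part (a conjugate pair: the negative imaginary part first).

Radius of convergence at 0: -1/4 + (1/12)*sqrt(345).
At -7/2: a pole of order 2; residue -813969/912380.
At -1/4 - (1/12)*sqrt(345): a pole of order 1; residue 813969/1824760 + (5626521/209847400)*sqrt(345).
At -1/4 + (1/12)*sqrt(345): a pole of order 1; residue 813969/1824760 - (5626521/209847400)*sqrt(345).


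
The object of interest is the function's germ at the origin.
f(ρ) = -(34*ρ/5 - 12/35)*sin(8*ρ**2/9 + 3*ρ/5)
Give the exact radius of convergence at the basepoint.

The radius of convergence is infinite.

The factor -sin(8*ρ**2/9 + 3*ρ/5) is entire and contributes no finite singular point.
The polynomial part has no poles.
No finite singular points: the Taylor series at 0 converges everywhere.


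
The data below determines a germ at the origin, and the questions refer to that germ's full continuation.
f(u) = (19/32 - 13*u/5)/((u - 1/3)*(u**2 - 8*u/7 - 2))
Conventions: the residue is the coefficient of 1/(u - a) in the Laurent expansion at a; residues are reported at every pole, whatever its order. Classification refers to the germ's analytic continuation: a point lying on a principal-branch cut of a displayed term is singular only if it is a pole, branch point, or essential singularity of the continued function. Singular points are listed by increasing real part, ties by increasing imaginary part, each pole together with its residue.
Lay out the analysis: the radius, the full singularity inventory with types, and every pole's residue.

Radius of convergence at 0: 1/3.
At 4/7 - (1/7)*sqrt(114): a pole of order 1; residue -2751/45760 + (137277/1738880)*sqrt(114).
At 1/3: a pole of order 1; residue 2751/22880.
At 4/7 + (1/7)*sqrt(114): a pole of order 1; residue -2751/45760 - (137277/1738880)*sqrt(114).

Denominator factor (u**2 - 8*u/7 - 2): discriminant 456/49, real irrational roots 4/7 + (1/7)*sqrt(114) and 4/7 - (1/7)*sqrt(114); poles of order 1, moduli 4/7 + (1/7)*sqrt(114) and -4/7 + (1/7)*sqrt(114).
Denominator factor (u - 1/3): pole of order 1 at 1/3, modulus 1/3.
The radius of convergence is the smallest modulus among the singular points: 1/3.
The factor u**2 - 8*u/7 - 2 splits as (u - a)(u - a') with a = 4/7 - (1/7)*sqrt(114), a' = 4/7 + (1/7)*sqrt(114). At the order-1 pole a set g(u) = (u - a)*f(u) = [(19/32 - 13*u/5)/(u - 1/3)] / (u - a').
Simple pole: residue = g(a) at a = 4/7 - (1/7)*sqrt(114), which is -2751/45760 + (137277/1738880)*sqrt(114).
At the order-1 pole 1/3 set g(u) = (u - (1/3))*f(u) = (19/32 - 13*u/5)/(u**2 - 8*u/7 - 2).
Simple pole: residue = g(a) at a = 1/3, which is 2751/22880.
The factor u**2 - 8*u/7 - 2 splits as (u - a)(u - a') with a = 4/7 + (1/7)*sqrt(114), a' = 4/7 - (1/7)*sqrt(114). At the order-1 pole a set g(u) = (u - a)*f(u) = [(19/32 - 13*u/5)/(u - 1/3)] / (u - a').
Simple pole: residue = g(a) at a = 4/7 + (1/7)*sqrt(114), which is -2751/45760 - (137277/1738880)*sqrt(114).
List the singular points by increasing real part (a conjugate pair: the negative imaginary part first).
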